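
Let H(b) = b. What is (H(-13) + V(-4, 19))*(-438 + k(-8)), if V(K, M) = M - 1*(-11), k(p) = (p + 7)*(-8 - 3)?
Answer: -7259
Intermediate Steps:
k(p) = -77 - 11*p (k(p) = (7 + p)*(-11) = -77 - 11*p)
V(K, M) = 11 + M (V(K, M) = M + 11 = 11 + M)
(H(-13) + V(-4, 19))*(-438 + k(-8)) = (-13 + (11 + 19))*(-438 + (-77 - 11*(-8))) = (-13 + 30)*(-438 + (-77 + 88)) = 17*(-438 + 11) = 17*(-427) = -7259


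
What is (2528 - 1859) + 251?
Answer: 920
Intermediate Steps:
(2528 - 1859) + 251 = 669 + 251 = 920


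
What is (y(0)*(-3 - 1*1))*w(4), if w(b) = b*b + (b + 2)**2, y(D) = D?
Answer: 0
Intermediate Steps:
w(b) = b**2 + (2 + b)**2
(y(0)*(-3 - 1*1))*w(4) = (0*(-3 - 1*1))*(4**2 + (2 + 4)**2) = (0*(-3 - 1))*(16 + 6**2) = (0*(-4))*(16 + 36) = 0*52 = 0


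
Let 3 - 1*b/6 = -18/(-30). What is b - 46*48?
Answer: -10968/5 ≈ -2193.6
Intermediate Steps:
b = 72/5 (b = 18 - (-108)/(-30) = 18 - (-108)*(-1)/30 = 18 - 6*3/5 = 18 - 18/5 = 72/5 ≈ 14.400)
b - 46*48 = 72/5 - 46*48 = 72/5 - 2208 = -10968/5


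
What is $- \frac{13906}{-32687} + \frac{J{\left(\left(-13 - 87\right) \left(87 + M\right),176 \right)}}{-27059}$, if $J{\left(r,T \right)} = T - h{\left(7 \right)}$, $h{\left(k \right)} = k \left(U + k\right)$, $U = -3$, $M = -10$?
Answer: $\frac{371444778}{884477533} \approx 0.41996$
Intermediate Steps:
$h{\left(k \right)} = k \left(-3 + k\right)$
$J{\left(r,T \right)} = -28 + T$ ($J{\left(r,T \right)} = T - 7 \left(-3 + 7\right) = T - 7 \cdot 4 = T - 28 = -28 + T$)
$- \frac{13906}{-32687} + \frac{J{\left(\left(-13 - 87\right) \left(87 + M\right),176 \right)}}{-27059} = - \frac{13906}{-32687} + \frac{-28 + 176}{-27059} = \left(-13906\right) \left(- \frac{1}{32687}\right) + 148 \left(- \frac{1}{27059}\right) = \frac{13906}{32687} - \frac{148}{27059} = \frac{371444778}{884477533}$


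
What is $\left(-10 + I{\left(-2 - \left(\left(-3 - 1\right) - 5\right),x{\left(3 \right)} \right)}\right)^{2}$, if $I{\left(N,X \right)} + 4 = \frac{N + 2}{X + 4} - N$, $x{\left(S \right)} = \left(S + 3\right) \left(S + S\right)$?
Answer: $\frac{690561}{1600} \approx 431.6$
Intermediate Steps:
$x{\left(S \right)} = 2 S \left(3 + S\right)$ ($x{\left(S \right)} = \left(3 + S\right) 2 S = 2 S \left(3 + S\right)$)
$I{\left(N,X \right)} = -4 - N + \frac{2 + N}{4 + X}$ ($I{\left(N,X \right)} = -4 - \left(N - \frac{N + 2}{X + 4}\right) = -4 - \left(N - \frac{2 + N}{4 + X}\right) = -4 - N + \frac{2 + N}{4 + X}$)
$\left(-10 + I{\left(-2 - \left(\left(-3 - 1\right) - 5\right),x{\left(3 \right)} \right)}\right)^{2} = \left(-10 + \frac{-14 - 4 \cdot 2 \cdot 3 \left(3 + 3\right) - 3 \left(-2 - \left(\left(-3 - 1\right) - 5\right)\right) - \left(-2 - \left(\left(-3 - 1\right) - 5\right)\right) 2 \cdot 3 \left(3 + 3\right)}{4 + 2 \cdot 3 \left(3 + 3\right)}\right)^{2} = \left(-10 + \frac{-14 - 4 \cdot 2 \cdot 3 \cdot 6 - 3 \left(-2 - \left(-4 - 5\right)\right) - \left(-2 - \left(-4 - 5\right)\right) 2 \cdot 3 \cdot 6}{4 + 2 \cdot 3 \cdot 6}\right)^{2} = \left(-10 + \frac{-14 - 144 - 3 \left(-2 - -9\right) - \left(-2 - -9\right) 36}{4 + 36}\right)^{2} = \left(-10 + \frac{-14 - 144 - 3 \left(-2 + 9\right) - \left(-2 + 9\right) 36}{40}\right)^{2} = \left(-10 + \frac{-14 - 144 - 21 - 7 \cdot 36}{40}\right)^{2} = \left(-10 + \frac{-14 - 144 - 21 - 252}{40}\right)^{2} = \left(-10 + \frac{1}{40} \left(-431\right)\right)^{2} = \left(-10 - \frac{431}{40}\right)^{2} = \left(- \frac{831}{40}\right)^{2} = \frac{690561}{1600}$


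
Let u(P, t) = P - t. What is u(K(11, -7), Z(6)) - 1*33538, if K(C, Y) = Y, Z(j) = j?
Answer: -33551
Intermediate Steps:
u(K(11, -7), Z(6)) - 1*33538 = (-7 - 1*6) - 1*33538 = (-7 - 6) - 33538 = -13 - 33538 = -33551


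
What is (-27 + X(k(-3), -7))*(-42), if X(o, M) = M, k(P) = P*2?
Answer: 1428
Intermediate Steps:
k(P) = 2*P
(-27 + X(k(-3), -7))*(-42) = (-27 - 7)*(-42) = -34*(-42) = 1428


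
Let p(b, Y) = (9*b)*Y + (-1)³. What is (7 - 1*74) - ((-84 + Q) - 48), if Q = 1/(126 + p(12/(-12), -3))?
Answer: 9879/152 ≈ 64.993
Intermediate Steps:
p(b, Y) = -1 + 9*Y*b (p(b, Y) = 9*Y*b - 1 = -1 + 9*Y*b)
Q = 1/152 (Q = 1/(126 + (-1 + 9*(-3)*(12/(-12)))) = 1/(126 + (-1 + 9*(-3)*(12*(-1/12)))) = 1/(126 + (-1 + 9*(-3)*(-1))) = 1/(126 + (-1 + 27)) = 1/(126 + 26) = 1/152 ≈ 0.0065789)
(7 - 1*74) - ((-84 + Q) - 48) = (7 - 1*74) - ((-84 + 1/152) - 48) = (7 - 74) - (-12767/152 - 48) = -67 - 1*(-20063/152) = -67 + 20063/152 = 9879/152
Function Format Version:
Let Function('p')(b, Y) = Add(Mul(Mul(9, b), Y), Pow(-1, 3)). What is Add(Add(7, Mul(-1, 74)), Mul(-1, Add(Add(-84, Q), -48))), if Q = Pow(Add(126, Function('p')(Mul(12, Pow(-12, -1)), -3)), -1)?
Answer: Rational(9879, 152) ≈ 64.993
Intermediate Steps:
Function('p')(b, Y) = Add(-1, Mul(9, Y, b)) (Function('p')(b, Y) = Add(Mul(9, Y, b), -1) = Add(-1, Mul(9, Y, b)))
Q = Rational(1, 152) (Q = Pow(Add(126, Add(-1, Mul(9, -3, Mul(12, Pow(-12, -1))))), -1) = Pow(Add(126, Add(-1, Mul(9, -3, Mul(12, Rational(-1, 12))))), -1) = Pow(Add(126, Add(-1, Mul(9, -3, -1))), -1) = Pow(Add(126, Add(-1, 27)), -1) = Pow(Add(126, 26), -1) = Pow(152, -1) = Rational(1, 152) ≈ 0.0065789)
Add(Add(7, Mul(-1, 74)), Mul(-1, Add(Add(-84, Q), -48))) = Add(Add(7, Mul(-1, 74)), Mul(-1, Add(Add(-84, Rational(1, 152)), -48))) = Add(Add(7, -74), Mul(-1, Add(Rational(-12767, 152), -48))) = Add(-67, Mul(-1, Rational(-20063, 152))) = Add(-67, Rational(20063, 152)) = Rational(9879, 152)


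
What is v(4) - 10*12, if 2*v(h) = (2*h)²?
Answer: -88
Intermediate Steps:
v(h) = 2*h² (v(h) = (2*h)²/2 = (4*h²)/2 = 2*h²)
v(4) - 10*12 = 2*4² - 10*12 = 2*16 - 120 = 32 - 120 = -88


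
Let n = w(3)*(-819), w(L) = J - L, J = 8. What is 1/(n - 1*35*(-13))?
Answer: -1/3640 ≈ -0.00027473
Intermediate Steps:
w(L) = 8 - L
n = -4095 (n = (8 - 1*3)*(-819) = (8 - 3)*(-819) = 5*(-819) = -4095)
1/(n - 1*35*(-13)) = 1/(-4095 - 1*35*(-13)) = 1/(-4095 - 35*(-13)) = 1/(-4095 + 455) = 1/(-3640) = -1/3640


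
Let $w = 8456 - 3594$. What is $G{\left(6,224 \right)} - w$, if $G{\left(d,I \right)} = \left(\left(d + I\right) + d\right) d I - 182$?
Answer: $312140$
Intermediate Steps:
$G{\left(d,I \right)} = -182 + I d \left(I + 2 d\right)$ ($G{\left(d,I \right)} = \left(\left(I + d\right) + d\right) d I - 182 = \left(I + 2 d\right) d I - 182 = d \left(I + 2 d\right) I - 182 = I d \left(I + 2 d\right) - 182 = -182 + I d \left(I + 2 d\right)$)
$w = 4862$
$G{\left(6,224 \right)} - w = \left(-182 + 6 \cdot 224^{2} + 2 \cdot 224 \cdot 6^{2}\right) - 4862 = \left(-182 + 6 \cdot 50176 + 2 \cdot 224 \cdot 36\right) - 4862 = \left(-182 + 301056 + 16128\right) - 4862 = 317002 - 4862 = 312140$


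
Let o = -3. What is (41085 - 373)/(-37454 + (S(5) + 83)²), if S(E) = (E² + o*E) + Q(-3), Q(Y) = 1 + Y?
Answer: -40712/29173 ≈ -1.3955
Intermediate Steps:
S(E) = -2 + E² - 3*E (S(E) = (E² - 3*E) + (1 - 3) = (E² - 3*E) - 2 = -2 + E² - 3*E)
(41085 - 373)/(-37454 + (S(5) + 83)²) = (41085 - 373)/(-37454 + ((-2 + 5² - 3*5) + 83)²) = 40712/(-37454 + ((-2 + 25 - 15) + 83)²) = 40712/(-37454 + (8 + 83)²) = 40712/(-37454 + 91²) = 40712/(-37454 + 8281) = 40712/(-29173) = 40712*(-1/29173) = -40712/29173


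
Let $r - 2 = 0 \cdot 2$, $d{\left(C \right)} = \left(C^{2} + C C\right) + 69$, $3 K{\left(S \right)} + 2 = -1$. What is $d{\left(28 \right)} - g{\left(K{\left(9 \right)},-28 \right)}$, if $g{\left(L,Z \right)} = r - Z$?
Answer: $1607$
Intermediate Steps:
$K{\left(S \right)} = -1$ ($K{\left(S \right)} = - \frac{2}{3} + \frac{1}{3} \left(-1\right) = - \frac{2}{3} - \frac{1}{3} = -1$)
$d{\left(C \right)} = 69 + 2 C^{2}$ ($d{\left(C \right)} = \left(C^{2} + C^{2}\right) + 69 = 2 C^{2} + 69 = 69 + 2 C^{2}$)
$r = 2$ ($r = 2 + 0 \cdot 2 = 2 + 0 = 2$)
$g{\left(L,Z \right)} = 2 - Z$
$d{\left(28 \right)} - g{\left(K{\left(9 \right)},-28 \right)} = \left(69 + 2 \cdot 28^{2}\right) - \left(2 - -28\right) = \left(69 + 2 \cdot 784\right) - \left(2 + 28\right) = \left(69 + 1568\right) - 30 = 1637 - 30 = 1607$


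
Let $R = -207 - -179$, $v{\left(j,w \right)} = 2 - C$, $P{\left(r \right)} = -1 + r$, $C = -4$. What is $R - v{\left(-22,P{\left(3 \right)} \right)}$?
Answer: $-34$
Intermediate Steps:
$v{\left(j,w \right)} = 6$ ($v{\left(j,w \right)} = 2 - -4 = 2 + 4 = 6$)
$R = -28$ ($R = -207 + 179 = -28$)
$R - v{\left(-22,P{\left(3 \right)} \right)} = -28 - 6 = -34$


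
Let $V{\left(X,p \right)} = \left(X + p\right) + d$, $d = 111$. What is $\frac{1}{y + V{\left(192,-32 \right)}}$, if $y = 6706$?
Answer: $\frac{1}{6977} \approx 0.00014333$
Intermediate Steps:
$V{\left(X,p \right)} = 111 + X + p$ ($V{\left(X,p \right)} = \left(X + p\right) + 111 = 111 + X + p$)
$\frac{1}{y + V{\left(192,-32 \right)}} = \frac{1}{6706 + \left(111 + 192 - 32\right)} = \frac{1}{6706 + 271} = \frac{1}{6977}$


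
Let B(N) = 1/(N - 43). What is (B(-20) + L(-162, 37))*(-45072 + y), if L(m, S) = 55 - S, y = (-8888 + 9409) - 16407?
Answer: -69065414/63 ≈ -1.0963e+6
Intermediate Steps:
B(N) = 1/(-43 + N)
y = -15886 (y = 521 - 16407 = -15886)
(B(-20) + L(-162, 37))*(-45072 + y) = (1/(-43 - 20) + (55 - 1*37))*(-45072 - 15886) = (1/(-63) + (55 - 37))*(-60958) = (-1/63 + 18)*(-60958) = (1133/63)*(-60958) = -69065414/63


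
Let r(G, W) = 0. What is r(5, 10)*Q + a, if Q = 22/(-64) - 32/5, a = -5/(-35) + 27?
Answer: 190/7 ≈ 27.143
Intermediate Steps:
a = 190/7 (a = -5*(-1/35) + 27 = ⅐ + 27 = 190/7 ≈ 27.143)
Q = -1079/160 (Q = 22*(-1/64) - 32*⅕ = -11/32 - 32/5 = -1079/160 ≈ -6.7438)
r(5, 10)*Q + a = 0*(-1079/160) + 190/7 = 0 + 190/7 = 190/7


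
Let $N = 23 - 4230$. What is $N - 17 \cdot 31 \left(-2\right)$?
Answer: $-3153$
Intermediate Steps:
$N = -4207$ ($N = 23 - 4230 = -4207$)
$N - 17 \cdot 31 \left(-2\right) = -4207 - 17 \cdot 31 \left(-2\right) = -4207 - 527 \left(-2\right) = -4207 - -1054 = -4207 + 1054 = -3153$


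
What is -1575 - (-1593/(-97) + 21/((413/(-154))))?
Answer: -9062898/5723 ≈ -1583.6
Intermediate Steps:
-1575 - (-1593/(-97) + 21/((413/(-154)))) = -1575 - (-1593*(-1/97) + 21/((413*(-1/154)))) = -1575 - (1593/97 + 21/(-59/22)) = -1575 - (1593/97 + 21*(-22/59)) = -1575 - (1593/97 - 462/59) = -1575 - 1*49173/5723 = -1575 - 49173/5723 = -9062898/5723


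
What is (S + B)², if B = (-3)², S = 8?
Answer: 289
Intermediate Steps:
B = 9
(S + B)² = (8 + 9)² = 17² = 289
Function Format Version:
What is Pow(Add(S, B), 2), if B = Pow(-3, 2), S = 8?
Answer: 289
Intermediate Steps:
B = 9
Pow(Add(S, B), 2) = Pow(Add(8, 9), 2) = Pow(17, 2) = 289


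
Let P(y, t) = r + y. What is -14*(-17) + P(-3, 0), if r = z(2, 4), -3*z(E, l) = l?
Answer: 701/3 ≈ 233.67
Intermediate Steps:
z(E, l) = -l/3
r = -4/3 (r = -1/3*4 = -4/3 ≈ -1.3333)
P(y, t) = -4/3 + y
-14*(-17) + P(-3, 0) = -14*(-17) + (-4/3 - 3) = 238 - 13/3 = 701/3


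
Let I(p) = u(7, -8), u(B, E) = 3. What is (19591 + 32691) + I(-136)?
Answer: 52285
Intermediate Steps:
I(p) = 3
(19591 + 32691) + I(-136) = (19591 + 32691) + 3 = 52282 + 3 = 52285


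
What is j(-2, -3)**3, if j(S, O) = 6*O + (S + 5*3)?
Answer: -125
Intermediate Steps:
j(S, O) = 15 + S + 6*O (j(S, O) = 6*O + (S + 15) = 6*O + (15 + S) = 15 + S + 6*O)
j(-2, -3)**3 = (15 - 2 + 6*(-3))**3 = (15 - 2 - 18)**3 = (-5)**3 = -125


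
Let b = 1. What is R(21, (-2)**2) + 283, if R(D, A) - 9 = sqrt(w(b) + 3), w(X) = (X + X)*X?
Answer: 292 + sqrt(5) ≈ 294.24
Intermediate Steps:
w(X) = 2*X**2 (w(X) = (2*X)*X = 2*X**2)
R(D, A) = 9 + sqrt(5) (R(D, A) = 9 + sqrt(2*1**2 + 3) = 9 + sqrt(2*1 + 3) = 9 + sqrt(2 + 3) = 9 + sqrt(5))
R(21, (-2)**2) + 283 = (9 + sqrt(5)) + 283 = 292 + sqrt(5)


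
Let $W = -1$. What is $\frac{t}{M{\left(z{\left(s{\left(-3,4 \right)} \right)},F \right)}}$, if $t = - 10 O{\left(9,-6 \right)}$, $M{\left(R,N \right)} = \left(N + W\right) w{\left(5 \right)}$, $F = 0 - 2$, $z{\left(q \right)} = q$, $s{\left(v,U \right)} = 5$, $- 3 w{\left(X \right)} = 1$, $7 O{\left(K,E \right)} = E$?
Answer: $\frac{60}{7} \approx 8.5714$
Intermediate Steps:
$O{\left(K,E \right)} = \frac{E}{7}$
$w{\left(X \right)} = - \frac{1}{3}$ ($w{\left(X \right)} = \left(- \frac{1}{3}\right) 1 = - \frac{1}{3}$)
$F = -2$ ($F = 0 - 2 = -2$)
$M{\left(R,N \right)} = \frac{1}{3} - \frac{N}{3}$ ($M{\left(R,N \right)} = \left(N - 1\right) \left(- \frac{1}{3}\right) = \left(-1 + N\right) \left(- \frac{1}{3}\right) = \frac{1}{3} - \frac{N}{3}$)
$t = \frac{60}{7}$ ($t = - 10 \cdot \frac{1}{7} \left(-6\right) = \left(-10\right) \left(- \frac{6}{7}\right) = \frac{60}{7} \approx 8.5714$)
$\frac{t}{M{\left(z{\left(s{\left(-3,4 \right)} \right)},F \right)}} = \frac{60}{7 \left(\frac{1}{3} - - \frac{2}{3}\right)} = \frac{60}{7 \left(\frac{1}{3} + \frac{2}{3}\right)} = \frac{60}{7 \cdot 1} = \frac{60}{7} \cdot 1 = \frac{60}{7}$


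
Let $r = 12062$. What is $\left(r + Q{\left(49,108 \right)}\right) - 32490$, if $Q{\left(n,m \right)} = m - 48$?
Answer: $-20368$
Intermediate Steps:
$Q{\left(n,m \right)} = -48 + m$ ($Q{\left(n,m \right)} = m - 48 = -48 + m$)
$\left(r + Q{\left(49,108 \right)}\right) - 32490 = \left(12062 + \left(-48 + 108\right)\right) - 32490 = \left(12062 + 60\right) - 32490 = 12122 - 32490 = -20368$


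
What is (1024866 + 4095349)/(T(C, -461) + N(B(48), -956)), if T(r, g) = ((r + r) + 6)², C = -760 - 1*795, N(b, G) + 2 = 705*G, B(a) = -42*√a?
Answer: 5120215/8960834 ≈ 0.57140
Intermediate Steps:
N(b, G) = -2 + 705*G
C = -1555 (C = -760 - 795 = -1555)
T(r, g) = (6 + 2*r)² (T(r, g) = (2*r + 6)² = (6 + 2*r)²)
(1024866 + 4095349)/(T(C, -461) + N(B(48), -956)) = (1024866 + 4095349)/(4*(3 - 1555)² + (-2 + 705*(-956))) = 5120215/(4*(-1552)² + (-2 - 673980)) = 5120215/(4*2408704 - 673982) = 5120215/(9634816 - 673982) = 5120215/8960834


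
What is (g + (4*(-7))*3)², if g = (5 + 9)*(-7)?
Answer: 33124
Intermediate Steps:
g = -98 (g = 14*(-7) = -98)
(g + (4*(-7))*3)² = (-98 + (4*(-7))*3)² = (-98 - 28*3)² = (-98 - 84)² = (-182)² = 33124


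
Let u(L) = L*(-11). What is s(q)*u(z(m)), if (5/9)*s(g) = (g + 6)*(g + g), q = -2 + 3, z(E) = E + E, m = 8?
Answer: -22176/5 ≈ -4435.2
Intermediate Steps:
z(E) = 2*E
u(L) = -11*L
q = 1
s(g) = 18*g*(6 + g)/5 (s(g) = 9*((g + 6)*(g + g))/5 = 9*((6 + g)*(2*g))/5 = 9*(2*g*(6 + g))/5 = 18*g*(6 + g)/5)
s(q)*u(z(m)) = ((18/5)*1*(6 + 1))*(-22*8) = ((18/5)*1*7)*(-11*16) = (126/5)*(-176) = -22176/5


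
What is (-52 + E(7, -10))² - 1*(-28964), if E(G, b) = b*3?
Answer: 35688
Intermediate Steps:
E(G, b) = 3*b
(-52 + E(7, -10))² - 1*(-28964) = (-52 + 3*(-10))² - 1*(-28964) = (-52 - 30)² + 28964 = (-82)² + 28964 = 6724 + 28964 = 35688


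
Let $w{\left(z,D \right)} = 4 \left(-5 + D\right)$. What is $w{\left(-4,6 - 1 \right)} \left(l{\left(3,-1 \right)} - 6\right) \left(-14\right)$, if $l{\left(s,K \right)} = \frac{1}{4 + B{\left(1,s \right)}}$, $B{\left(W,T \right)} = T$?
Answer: $0$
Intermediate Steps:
$w{\left(z,D \right)} = -20 + 4 D$
$l{\left(s,K \right)} = \frac{1}{4 + s}$
$w{\left(-4,6 - 1 \right)} \left(l{\left(3,-1 \right)} - 6\right) \left(-14\right) = \left(-20 + 4 \left(6 - 1\right)\right) \left(\frac{1}{4 + 3} - 6\right) \left(-14\right) = \left(-20 + 4 \cdot 5\right) \left(\frac{1}{7} - 6\right) \left(-14\right) = \left(-20 + 20\right) \left(\frac{1}{7} - 6\right) \left(-14\right) = 0 \left(- \frac{41}{7}\right) \left(-14\right) = 0 \left(-14\right) = 0$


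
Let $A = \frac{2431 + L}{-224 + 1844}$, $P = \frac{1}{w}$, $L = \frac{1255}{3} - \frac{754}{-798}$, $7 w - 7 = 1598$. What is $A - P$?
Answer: $\frac{40461761}{23054220} \approx 1.7551$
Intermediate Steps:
$w = \frac{1605}{7}$ ($w = 1 + \frac{1}{7} \cdot 1598 = 1 + \frac{1598}{7} = \frac{1605}{7} \approx 229.29$)
$L = \frac{55764}{133}$ ($L = 1255 \cdot \frac{1}{3} - - \frac{377}{399} = \frac{1255}{3} + \frac{377}{399} = \frac{55764}{133} \approx 419.28$)
$P = \frac{7}{1605}$ ($P = \frac{1}{\frac{1605}{7}} = \frac{7}{1605} \approx 0.0043614$)
$A = \frac{379087}{215460}$ ($A = \frac{2431 + \frac{55764}{133}}{-224 + 1844} = \frac{379087}{133 \cdot 1620} = \frac{379087}{133} \cdot \frac{1}{1620} = \frac{379087}{215460} \approx 1.7594$)
$A - P = \frac{379087}{215460} - \frac{7}{1605} = \frac{40461761}{23054220}$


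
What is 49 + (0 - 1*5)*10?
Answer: -1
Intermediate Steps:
49 + (0 - 1*5)*10 = 49 + (0 - 5)*10 = 49 - 5*10 = 49 - 50 = -1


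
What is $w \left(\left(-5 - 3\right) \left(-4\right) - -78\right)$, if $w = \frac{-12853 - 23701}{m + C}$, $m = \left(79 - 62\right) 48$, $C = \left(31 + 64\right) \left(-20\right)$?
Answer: $\frac{1005235}{271} \approx 3709.4$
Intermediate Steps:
$C = -1900$ ($C = 95 \left(-20\right) = -1900$)
$m = 816$ ($m = 17 \cdot 48 = 816$)
$w = \frac{18277}{542}$ ($w = \frac{-12853 - 23701}{816 - 1900} = - \frac{36554}{-1084} = \left(-36554\right) \left(- \frac{1}{1084}\right) = \frac{18277}{542} \approx 33.721$)
$w \left(\left(-5 - 3\right) \left(-4\right) - -78\right) = \frac{18277 \left(\left(-5 - 3\right) \left(-4\right) - -78\right)}{542} = \frac{18277 \left(\left(-8\right) \left(-4\right) + 78\right)}{542} = \frac{18277 \left(32 + 78\right)}{542} = \frac{18277}{542} \cdot 110 = \frac{1005235}{271}$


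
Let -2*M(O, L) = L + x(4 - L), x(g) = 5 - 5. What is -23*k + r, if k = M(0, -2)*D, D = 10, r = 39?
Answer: -191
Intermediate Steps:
x(g) = 0
M(O, L) = -L/2 (M(O, L) = -(L + 0)/2 = -L/2)
k = 10 (k = -½*(-2)*10 = 1*10 = 10)
-23*k + r = -23*10 + 39 = -230 + 39 = -191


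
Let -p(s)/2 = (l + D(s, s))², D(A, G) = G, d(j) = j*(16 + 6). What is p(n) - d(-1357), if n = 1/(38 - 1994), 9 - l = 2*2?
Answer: 57014117831/1912968 ≈ 29804.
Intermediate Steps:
d(j) = 22*j (d(j) = j*22 = 22*j)
l = 5 (l = 9 - 2*2 = 9 - 1*4 = 9 - 4 = 5)
n = -1/1956 (n = 1/(-1956) = -1/1956 ≈ -0.00051125)
p(s) = -2*(5 + s)²
p(n) - d(-1357) = -2*(5 - 1/1956)² - 22*(-1357) = -2*(9779/1956)² - 1*(-29854) = -2*95628841/3825936 + 29854 = -95628841/1912968 + 29854 = 57014117831/1912968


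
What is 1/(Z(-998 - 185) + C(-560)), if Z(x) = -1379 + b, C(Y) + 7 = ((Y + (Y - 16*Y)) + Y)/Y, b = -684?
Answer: -1/2083 ≈ -0.00048008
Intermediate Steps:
C(Y) = -20 (C(Y) = -7 + ((Y + (Y - 16*Y)) + Y)/Y = -7 + ((Y - 15*Y) + Y)/Y = -7 + (-14*Y + Y)/Y = -7 + (-13*Y)/Y = -7 - 13 = -20)
Z(x) = -2063 (Z(x) = -1379 - 684 = -2063)
1/(Z(-998 - 185) + C(-560)) = 1/(-2063 - 20) = 1/(-2083) = -1/2083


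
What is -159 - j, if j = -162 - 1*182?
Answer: 185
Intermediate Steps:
j = -344 (j = -162 - 182 = -344)
-159 - j = -159 - 1*(-344) = -159 + 344 = 185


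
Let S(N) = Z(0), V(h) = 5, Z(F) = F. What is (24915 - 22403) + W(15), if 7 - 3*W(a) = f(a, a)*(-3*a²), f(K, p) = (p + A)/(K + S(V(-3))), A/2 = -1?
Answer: 8128/3 ≈ 2709.3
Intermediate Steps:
S(N) = 0
A = -2 (A = 2*(-1) = -2)
f(K, p) = (-2 + p)/K (f(K, p) = (p - 2)/(K + 0) = (-2 + p)/K)
W(a) = 7/3 + a*(-2 + a) (W(a) = 7/3 - (-2 + a)/a*(-3*a²)/3 = 7/3 - (-1)*a*(-2 + a) = 7/3 + a*(-2 + a))
(24915 - 22403) + W(15) = (24915 - 22403) + (7/3 + 15*(-2 + 15)) = 2512 + (7/3 + 15*13) = 2512 + (7/3 + 195) = 2512 + 592/3 = 8128/3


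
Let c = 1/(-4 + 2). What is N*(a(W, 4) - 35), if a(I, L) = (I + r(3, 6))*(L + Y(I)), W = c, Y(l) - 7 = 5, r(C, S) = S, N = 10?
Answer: 530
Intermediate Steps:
Y(l) = 12 (Y(l) = 7 + 5 = 12)
c = -1/2 (c = 1/(-2) = -1/2 ≈ -0.50000)
W = -1/2 ≈ -0.50000
a(I, L) = (6 + I)*(12 + L) (a(I, L) = (I + 6)*(L + 12) = (6 + I)*(12 + L))
N*(a(W, 4) - 35) = 10*((72 + 6*4 + 12*(-1/2) - 1/2*4) - 35) = 10*((72 + 24 - 6 - 2) - 35) = 10*(88 - 35) = 10*53 = 530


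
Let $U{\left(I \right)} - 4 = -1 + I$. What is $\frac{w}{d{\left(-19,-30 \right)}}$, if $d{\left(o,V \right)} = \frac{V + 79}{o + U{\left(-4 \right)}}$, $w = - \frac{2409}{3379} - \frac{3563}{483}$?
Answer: $\frac{37722640}{11424399} \approx 3.3019$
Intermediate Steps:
$U{\left(I \right)} = 3 + I$ ($U{\left(I \right)} = 4 + \left(-1 + I\right) = 3 + I$)
$w = - \frac{1886132}{233151}$ ($w = \left(-2409\right) \frac{1}{3379} - \frac{509}{69} = - \frac{2409}{3379} - \frac{509}{69} = - \frac{1886132}{233151} \approx -8.0897$)
$d{\left(o,V \right)} = \frac{79 + V}{-1 + o}$ ($d{\left(o,V \right)} = \frac{V + 79}{o + \left(3 - 4\right)} = \frac{79 + V}{o - 1} = \frac{79 + V}{-1 + o}$)
$\frac{w}{d{\left(-19,-30 \right)}} = - \frac{1886132}{233151 \frac{79 - 30}{-1 - 19}} = - \frac{1886132}{233151 \frac{1}{-20} \cdot 49} = - \frac{1886132}{233151 \left(\left(- \frac{1}{20}\right) 49\right)} = - \frac{1886132}{233151 \left(- \frac{49}{20}\right)} = \left(- \frac{1886132}{233151}\right) \left(- \frac{20}{49}\right) = \frac{37722640}{11424399}$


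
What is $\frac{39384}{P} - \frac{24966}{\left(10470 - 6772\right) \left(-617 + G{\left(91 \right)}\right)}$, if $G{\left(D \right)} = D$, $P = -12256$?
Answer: $- \frac{2384428923}{744991684} \approx -3.2006$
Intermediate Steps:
$\frac{39384}{P} - \frac{24966}{\left(10470 - 6772\right) \left(-617 + G{\left(91 \right)}\right)} = \frac{39384}{-12256} - \frac{24966}{\left(10470 - 6772\right) \left(-617 + 91\right)} = 39384 \left(- \frac{1}{12256}\right) - \frac{24966}{3698 \left(-526\right)} = - \frac{4923}{1532} - \frac{24966}{-1945148} = - \frac{4923}{1532} - - \frac{12483}{972574} = - \frac{4923}{1532} + \frac{12483}{972574} = - \frac{2384428923}{744991684}$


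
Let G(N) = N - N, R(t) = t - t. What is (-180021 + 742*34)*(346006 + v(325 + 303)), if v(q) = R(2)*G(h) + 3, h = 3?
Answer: -53559771137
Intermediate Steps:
R(t) = 0
G(N) = 0
v(q) = 3 (v(q) = 0*0 + 3 = 0 + 3 = 3)
(-180021 + 742*34)*(346006 + v(325 + 303)) = (-180021 + 742*34)*(346006 + 3) = (-180021 + 25228)*346009 = -154793*346009 = -53559771137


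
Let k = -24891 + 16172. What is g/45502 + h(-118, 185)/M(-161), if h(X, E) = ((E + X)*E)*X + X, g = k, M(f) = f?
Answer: 66555645697/7325822 ≈ 9085.1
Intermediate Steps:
k = -8719
g = -8719
h(X, E) = X + E*X*(E + X) (h(X, E) = (E*(E + X))*X + X = E*X*(E + X) + X = X + E*X*(E + X))
g/45502 + h(-118, 185)/M(-161) = -8719/45502 - 118*(1 + 185² + 185*(-118))/(-161) = -8719*1/45502 - 118*(1 + 34225 - 21830)*(-1/161) = -8719/45502 - 118*12396*(-1/161) = -8719/45502 - 1462728*(-1/161) = -8719/45502 + 1462728/161 = 66555645697/7325822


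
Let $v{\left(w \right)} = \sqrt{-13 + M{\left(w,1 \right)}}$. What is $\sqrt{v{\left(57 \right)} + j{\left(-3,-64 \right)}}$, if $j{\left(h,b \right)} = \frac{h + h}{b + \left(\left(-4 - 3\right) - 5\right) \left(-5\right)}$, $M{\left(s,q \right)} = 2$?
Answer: $\frac{\sqrt{6 + 4 i \sqrt{11}}}{2} \approx 1.6031 + 1.0344 i$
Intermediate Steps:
$j{\left(h,b \right)} = \frac{2 h}{60 + b}$ ($j{\left(h,b \right)} = \frac{2 h}{b + \left(\left(-4 - 3\right) - 5\right) \left(-5\right)} = \frac{2 h}{b + \left(-7 - 5\right) \left(-5\right)} = \frac{2 h}{b - -60} = \frac{2 h}{b + 60} = \frac{2 h}{60 + b}$)
$v{\left(w \right)} = i \sqrt{11}$ ($v{\left(w \right)} = \sqrt{-13 + 2} = \sqrt{-11} = i \sqrt{11}$)
$\sqrt{v{\left(57 \right)} + j{\left(-3,-64 \right)}} = \sqrt{i \sqrt{11} + 2 \left(-3\right) \frac{1}{60 - 64}} = \sqrt{i \sqrt{11} + 2 \left(-3\right) \frac{1}{-4}} = \sqrt{i \sqrt{11} + 2 \left(-3\right) \left(- \frac{1}{4}\right)} = \sqrt{i \sqrt{11} + \frac{3}{2}} = \sqrt{\frac{3}{2} + i \sqrt{11}}$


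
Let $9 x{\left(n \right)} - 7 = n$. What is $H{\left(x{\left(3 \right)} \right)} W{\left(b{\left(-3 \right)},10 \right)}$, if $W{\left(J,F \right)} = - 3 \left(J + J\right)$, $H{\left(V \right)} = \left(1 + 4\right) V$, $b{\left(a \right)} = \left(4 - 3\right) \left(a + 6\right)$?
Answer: $-100$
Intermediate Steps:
$x{\left(n \right)} = \frac{7}{9} + \frac{n}{9}$
$b{\left(a \right)} = 6 + a$ ($b{\left(a \right)} = 1 \left(6 + a\right) = 6 + a$)
$H{\left(V \right)} = 5 V$
$W{\left(J,F \right)} = - 6 J$ ($W{\left(J,F \right)} = - 3 \cdot 2 J = - 6 J$)
$H{\left(x{\left(3 \right)} \right)} W{\left(b{\left(-3 \right)},10 \right)} = 5 \left(\frac{7}{9} + \frac{1}{9} \cdot 3\right) \left(- 6 \left(6 - 3\right)\right) = 5 \left(\frac{7}{9} + \frac{1}{3}\right) \left(\left(-6\right) 3\right) = 5 \cdot \frac{10}{9} \left(-18\right) = \frac{50}{9} \left(-18\right) = -100$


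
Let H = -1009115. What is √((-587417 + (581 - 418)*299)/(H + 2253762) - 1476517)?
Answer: I*√2287341303231262813/1244647 ≈ 1215.1*I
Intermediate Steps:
√((-587417 + (581 - 418)*299)/(H + 2253762) - 1476517) = √((-587417 + (581 - 418)*299)/(-1009115 + 2253762) - 1476517) = √((-587417 + 163*299)/1244647 - 1476517) = √((-587417 + 48737)*(1/1244647) - 1476517) = √(-538680*1/1244647 - 1476517) = √(-538680/1244647 - 1476517) = √(-1837742993179/1244647) = I*√2287341303231262813/1244647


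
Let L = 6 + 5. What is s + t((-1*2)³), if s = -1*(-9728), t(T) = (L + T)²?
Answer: 9737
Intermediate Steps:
L = 11
t(T) = (11 + T)²
s = 9728
s + t((-1*2)³) = 9728 + (11 + (-1*2)³)² = 9728 + (11 + (-2)³)² = 9728 + (11 - 8)² = 9728 + 3² = 9728 + 9 = 9737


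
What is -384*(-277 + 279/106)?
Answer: 5583936/53 ≈ 1.0536e+5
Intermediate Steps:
-384*(-277 + 279/106) = -384*(-29083/106) = 5583936/53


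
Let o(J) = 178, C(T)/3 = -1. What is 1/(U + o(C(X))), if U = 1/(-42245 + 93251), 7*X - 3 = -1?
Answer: 51006/9079069 ≈ 0.0056180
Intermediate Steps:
X = 2/7 (X = 3/7 + (1/7)*(-1) = 3/7 - 1/7 = 2/7 ≈ 0.28571)
U = 1/51006 ≈ 1.9606e-5
C(T) = -3 (C(T) = 3*(-1) = -3)
1/(U + o(C(X))) = 1/(1/51006 + 178) = 1/(9079069/51006) = 51006/9079069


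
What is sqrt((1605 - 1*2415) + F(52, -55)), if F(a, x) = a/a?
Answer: I*sqrt(809) ≈ 28.443*I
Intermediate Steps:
F(a, x) = 1
sqrt((1605 - 1*2415) + F(52, -55)) = sqrt((1605 - 1*2415) + 1) = sqrt((1605 - 2415) + 1) = sqrt(-810 + 1) = sqrt(-809) = I*sqrt(809)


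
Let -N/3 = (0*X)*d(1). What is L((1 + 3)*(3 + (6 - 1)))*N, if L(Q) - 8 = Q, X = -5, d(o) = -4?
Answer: 0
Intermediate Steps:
N = 0 (N = -3*0*(-5)*(-4) = -0*(-4) = -3*0 = 0)
L(Q) = 8 + Q
L((1 + 3)*(3 + (6 - 1)))*N = (8 + (1 + 3)*(3 + (6 - 1)))*0 = (8 + 4*(3 + 5))*0 = (8 + 4*8)*0 = (8 + 32)*0 = 40*0 = 0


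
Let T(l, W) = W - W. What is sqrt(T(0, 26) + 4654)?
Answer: sqrt(4654) ≈ 68.220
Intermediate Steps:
T(l, W) = 0
sqrt(T(0, 26) + 4654) = sqrt(0 + 4654) = sqrt(4654)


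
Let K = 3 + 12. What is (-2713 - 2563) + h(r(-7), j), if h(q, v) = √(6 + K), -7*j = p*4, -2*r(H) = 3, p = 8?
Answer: -5276 + √21 ≈ -5271.4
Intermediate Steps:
r(H) = -3/2 (r(H) = -½*3 = -3/2)
j = -32/7 (j = -8*4/7 = -⅐*32 = -32/7 ≈ -4.5714)
K = 15
h(q, v) = √21 (h(q, v) = √(6 + 15) = √21)
(-2713 - 2563) + h(r(-7), j) = (-2713 - 2563) + √21 = -5276 + √21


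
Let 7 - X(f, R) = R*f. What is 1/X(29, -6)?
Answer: 1/181 ≈ 0.0055249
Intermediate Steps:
X(f, R) = 7 - R*f
1/X(29, -6) = 1/(7 - 1*(-6)*29) = 1/(7 + 174) = 1/181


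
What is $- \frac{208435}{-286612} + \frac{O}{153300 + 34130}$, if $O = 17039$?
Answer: $\frac{21975276959}{26859843580} \approx 0.81815$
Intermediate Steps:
$- \frac{208435}{-286612} + \frac{O}{153300 + 34130} = - \frac{208435}{-286612} + \frac{17039}{153300 + 34130} = \left(-208435\right) \left(- \frac{1}{286612}\right) + \frac{17039}{187430} = \frac{208435}{286612} + 17039 \cdot \frac{1}{187430} = \frac{208435}{286612} + \frac{17039}{187430} = \frac{21975276959}{26859843580}$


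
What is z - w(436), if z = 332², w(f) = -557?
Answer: 110781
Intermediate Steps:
z = 110224
z - w(436) = 110224 - 1*(-557) = 110224 + 557 = 110781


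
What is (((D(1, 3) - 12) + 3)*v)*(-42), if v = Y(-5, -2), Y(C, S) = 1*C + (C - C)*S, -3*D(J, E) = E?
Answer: -2100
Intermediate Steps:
D(J, E) = -E/3
Y(C, S) = C (Y(C, S) = C + 0*S = C + 0 = C)
v = -5
(((D(1, 3) - 12) + 3)*v)*(-42) = (((-⅓*3 - 12) + 3)*(-5))*(-42) = (((-1 - 12) + 3)*(-5))*(-42) = ((-13 + 3)*(-5))*(-42) = -10*(-5)*(-42) = 50*(-42) = -2100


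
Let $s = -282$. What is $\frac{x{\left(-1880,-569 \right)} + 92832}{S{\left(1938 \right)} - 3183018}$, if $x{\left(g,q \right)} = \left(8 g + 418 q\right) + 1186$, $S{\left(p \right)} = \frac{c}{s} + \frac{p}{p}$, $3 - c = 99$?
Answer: $\frac{7466608}{149601783} \approx 0.04991$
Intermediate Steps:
$c = -96$ ($c = 3 - 99 = -96$)
$S{\left(p \right)} = \frac{63}{47}$ ($S{\left(p \right)} = - \frac{96}{-282} + \frac{p}{p} = \left(-96\right) \left(- \frac{1}{282}\right) + 1 = \frac{16}{47} + 1 = \frac{63}{47}$)
$x{\left(g,q \right)} = 1186 + 8 g + 418 q$
$\frac{x{\left(-1880,-569 \right)} + 92832}{S{\left(1938 \right)} - 3183018} = \frac{\left(1186 + 8 \left(-1880\right) + 418 \left(-569\right)\right) + 92832}{\frac{63}{47} - 3183018} = \frac{\left(1186 - 15040 - 237842\right) + 92832}{- \frac{149601783}{47}} = \left(-251696 + 92832\right) \left(- \frac{47}{149601783}\right) = \left(-158864\right) \left(- \frac{47}{149601783}\right) = \frac{7466608}{149601783}$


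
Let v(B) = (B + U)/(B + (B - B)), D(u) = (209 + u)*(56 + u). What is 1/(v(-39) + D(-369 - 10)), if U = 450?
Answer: 13/713693 ≈ 1.8215e-5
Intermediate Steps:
D(u) = (56 + u)*(209 + u)
v(B) = (450 + B)/B (v(B) = (B + 450)/(B + (B - B)) = (450 + B)/(B + 0) = (450 + B)/B)
1/(v(-39) + D(-369 - 10)) = 1/((450 - 39)/(-39) + (11704 + (-369 - 10)**2 + 265*(-369 - 10))) = 1/(-1/39*411 + (11704 + (-379)**2 + 265*(-379))) = 1/(-137/13 + (11704 + 143641 - 100435)) = 1/(-137/13 + 54910) = 1/(713693/13) = 13/713693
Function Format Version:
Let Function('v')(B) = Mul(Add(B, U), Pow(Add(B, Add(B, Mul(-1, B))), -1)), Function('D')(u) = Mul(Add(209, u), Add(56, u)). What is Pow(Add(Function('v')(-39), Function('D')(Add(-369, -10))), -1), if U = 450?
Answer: Rational(13, 713693) ≈ 1.8215e-5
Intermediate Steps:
Function('D')(u) = Mul(Add(56, u), Add(209, u))
Function('v')(B) = Mul(Pow(B, -1), Add(450, B)) (Function('v')(B) = Mul(Add(B, 450), Pow(Add(B, Add(B, Mul(-1, B))), -1)) = Mul(Add(450, B), Pow(Add(B, 0), -1)) = Mul(Add(450, B), Pow(B, -1)) = Mul(Pow(B, -1), Add(450, B)))
Pow(Add(Function('v')(-39), Function('D')(Add(-369, -10))), -1) = Pow(Add(Mul(Pow(-39, -1), Add(450, -39)), Add(11704, Pow(Add(-369, -10), 2), Mul(265, Add(-369, -10)))), -1) = Pow(Add(Mul(Rational(-1, 39), 411), Add(11704, Pow(-379, 2), Mul(265, -379))), -1) = Pow(Add(Rational(-137, 13), Add(11704, 143641, -100435)), -1) = Pow(Add(Rational(-137, 13), 54910), -1) = Pow(Rational(713693, 13), -1) = Rational(13, 713693)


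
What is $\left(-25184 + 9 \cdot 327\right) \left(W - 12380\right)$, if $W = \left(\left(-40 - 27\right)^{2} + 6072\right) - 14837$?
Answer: $370446096$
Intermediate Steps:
$W = -4276$ ($W = \left(\left(-40 - 27\right)^{2} + 6072\right) - 14837 = \left(\left(-67\right)^{2} + 6072\right) - 14837 = \left(4489 + 6072\right) - 14837 = 10561 - 14837 = -4276$)
$\left(-25184 + 9 \cdot 327\right) \left(W - 12380\right) = \left(-25184 + 9 \cdot 327\right) \left(-4276 - 12380\right) = \left(-25184 + 2943\right) \left(-16656\right) = \left(-22241\right) \left(-16656\right) = 370446096$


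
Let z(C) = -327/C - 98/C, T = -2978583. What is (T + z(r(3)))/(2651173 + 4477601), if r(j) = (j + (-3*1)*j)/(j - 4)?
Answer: -17871923/42772644 ≈ -0.41784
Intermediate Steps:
r(j) = -2*j/(-4 + j) (r(j) = (j - 3*j)/(-4 + j) = (-2*j)/(-4 + j) = -2*j/(-4 + j))
z(C) = -425/C
(T + z(r(3)))/(2651173 + 4477601) = (-2978583 - 425/((-2*3/(-4 + 3))))/(2651173 + 4477601) = (-2978583 - 425/((-2*3/(-1))))/7128774 = (-2978583 - 425/((-2*3*(-1))))*(1/7128774) = (-2978583 - 425/6)*(1/7128774) = -17871923/6*1/7128774 = -17871923/42772644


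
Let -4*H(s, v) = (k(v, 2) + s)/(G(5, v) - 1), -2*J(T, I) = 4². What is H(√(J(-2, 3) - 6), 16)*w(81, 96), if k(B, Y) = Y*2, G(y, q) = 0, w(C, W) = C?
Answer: 81 + 81*I*√14/4 ≈ 81.0 + 75.769*I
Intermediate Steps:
J(T, I) = -8 (J(T, I) = -½*4² = -½*16 = -8)
k(B, Y) = 2*Y
H(s, v) = 1 + s/4 (H(s, v) = -(2*2 + s)/(4*(0 - 1)) = -(4 + s)/(4*(-1)) = -(4 + s)*(-1)/4 = -(-4 - s)/4 = 1 + s/4)
H(√(J(-2, 3) - 6), 16)*w(81, 96) = (1 + √(-8 - 6)/4)*81 = (1 + √(-14)/4)*81 = (1 + (I*√14)/4)*81 = (1 + I*√14/4)*81 = 81 + 81*I*√14/4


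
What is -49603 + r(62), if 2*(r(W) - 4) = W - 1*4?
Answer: -49570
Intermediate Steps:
r(W) = 2 + W/2 (r(W) = 4 + (W - 1*4)/2 = 4 + (W - 4)/2 = 4 + (-4 + W)/2 = 4 + (-2 + W/2) = 2 + W/2)
-49603 + r(62) = -49603 + (2 + (½)*62) = -49603 + (2 + 31) = -49603 + 33 = -49570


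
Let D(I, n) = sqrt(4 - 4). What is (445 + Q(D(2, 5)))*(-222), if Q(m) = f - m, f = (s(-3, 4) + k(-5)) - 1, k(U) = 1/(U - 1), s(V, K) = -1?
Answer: -98309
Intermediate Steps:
k(U) = 1/(-1 + U)
f = -13/6 (f = (-1 + 1/(-1 - 5)) - 1 = (-1 + 1/(-6)) - 1 = (-1 - 1/6) - 1 = -7/6 - 1 = -13/6 ≈ -2.1667)
D(I, n) = 0 (D(I, n) = sqrt(0) = 0)
Q(m) = -13/6 - m
(445 + Q(D(2, 5)))*(-222) = (445 + (-13/6 - 1*0))*(-222) = (445 + (-13/6 + 0))*(-222) = (445 - 13/6)*(-222) = (2657/6)*(-222) = -98309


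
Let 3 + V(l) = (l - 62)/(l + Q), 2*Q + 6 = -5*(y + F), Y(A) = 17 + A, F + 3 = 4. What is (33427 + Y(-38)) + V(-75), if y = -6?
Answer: 4376067/131 ≈ 33405.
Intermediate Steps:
F = 1 (F = -3 + 4 = 1)
Q = 19/2 (Q = -3 + (-5*(-6 + 1))/2 = -3 + (-5*(-5))/2 = -3 + (1/2)*25 = -3 + 25/2 = 19/2 ≈ 9.5000)
V(l) = -3 + (-62 + l)/(19/2 + l) (V(l) = -3 + (l - 62)/(l + 19/2) = -3 + (-62 + l)/(19/2 + l))
(33427 + Y(-38)) + V(-75) = (33427 + (17 - 38)) + (-181 - 4*(-75))/(19 + 2*(-75)) = (33427 - 21) + (-181 + 300)/(19 - 150) = 33406 + 119/(-131) = 33406 - 1/131*119 = 33406 - 119/131 = 4376067/131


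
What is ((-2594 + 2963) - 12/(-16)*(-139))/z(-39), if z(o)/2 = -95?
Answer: -1059/760 ≈ -1.3934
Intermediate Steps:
z(o) = -190 (z(o) = 2*(-95) = -190)
((-2594 + 2963) - 12/(-16)*(-139))/z(-39) = ((-2594 + 2963) - 12/(-16)*(-139))/(-190) = (369 - 12*(-1/16)*(-139))*(-1/190) = (369 + (¾)*(-139))*(-1/190) = (369 - 417/4)*(-1/190) = (1059/4)*(-1/190) = -1059/760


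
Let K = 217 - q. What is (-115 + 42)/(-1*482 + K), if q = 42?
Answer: 73/307 ≈ 0.23779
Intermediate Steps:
K = 175 (K = 217 - 1*42 = 217 - 42 = 175)
(-115 + 42)/(-1*482 + K) = (-115 + 42)/(-1*482 + 175) = -73/(-482 + 175) = -73/(-307) = -73*(-1/307) = 73/307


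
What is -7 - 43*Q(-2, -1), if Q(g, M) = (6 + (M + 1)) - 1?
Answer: -222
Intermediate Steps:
Q(g, M) = 6 + M (Q(g, M) = (6 + (1 + M)) - 1 = (7 + M) - 1 = 6 + M)
-7 - 43*Q(-2, -1) = -7 - 43*(6 - 1) = -7 - 43*5 = -7 - 215 = -222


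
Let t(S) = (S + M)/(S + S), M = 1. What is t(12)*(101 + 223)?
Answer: 351/2 ≈ 175.50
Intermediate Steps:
t(S) = (1 + S)/(2*S) (t(S) = (S + 1)/(S + S) = (1 + S)/((2*S)) = (1 + S)*(1/(2*S)) = (1 + S)/(2*S))
t(12)*(101 + 223) = ((1/2)*(1 + 12)/12)*(101 + 223) = ((1/2)*(1/12)*13)*324 = (13/24)*324 = 351/2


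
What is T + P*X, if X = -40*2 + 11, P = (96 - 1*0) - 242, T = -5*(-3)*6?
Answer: 10164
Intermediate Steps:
T = 90 (T = 15*6 = 90)
P = -146 (P = (96 + 0) - 242 = 96 - 242 = -146)
X = -69 (X = -10*8 + 11 = -80 + 11 = -69)
T + P*X = 90 - 146*(-69) = 90 + 10074 = 10164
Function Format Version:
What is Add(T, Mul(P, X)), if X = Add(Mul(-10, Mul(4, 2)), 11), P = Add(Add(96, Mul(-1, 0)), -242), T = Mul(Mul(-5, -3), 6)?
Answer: 10164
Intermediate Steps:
T = 90 (T = Mul(15, 6) = 90)
P = -146 (P = Add(Add(96, 0), -242) = Add(96, -242) = -146)
X = -69 (X = Add(Mul(-10, 8), 11) = Add(-80, 11) = -69)
Add(T, Mul(P, X)) = Add(90, Mul(-146, -69)) = Add(90, 10074) = 10164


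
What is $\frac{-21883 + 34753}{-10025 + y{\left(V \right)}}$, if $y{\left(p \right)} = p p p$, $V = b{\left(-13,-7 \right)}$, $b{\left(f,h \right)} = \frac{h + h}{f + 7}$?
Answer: $- \frac{173745}{135166} \approx -1.2854$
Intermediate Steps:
$b{\left(f,h \right)} = \frac{2 h}{7 + f}$
$V = \frac{7}{3}$ ($V = 2 \left(-7\right) \frac{1}{7 - 13} = 2 \left(-7\right) \frac{1}{-6} = 2 \left(-7\right) \left(- \frac{1}{6}\right) = \frac{7}{3} \approx 2.3333$)
$y{\left(p \right)} = p^{3}$ ($y{\left(p \right)} = p^{2} p = p^{3}$)
$\frac{-21883 + 34753}{-10025 + y{\left(V \right)}} = \frac{-21883 + 34753}{-10025 + \left(\frac{7}{3}\right)^{3}} = \frac{12870}{-10025 + \frac{343}{27}} = \frac{12870}{- \frac{270332}{27}} = 12870 \left(- \frac{27}{270332}\right) = - \frac{173745}{135166}$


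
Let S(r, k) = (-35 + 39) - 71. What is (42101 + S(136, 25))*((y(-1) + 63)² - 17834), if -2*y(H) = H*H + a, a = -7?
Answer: -566534252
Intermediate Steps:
S(r, k) = -67 (S(r, k) = 4 - 71 = -67)
y(H) = 7/2 - H²/2 (y(H) = -(H*H - 7)/2 = -(H² - 7)/2 = -(-7 + H²)/2 = 7/2 - H²/2)
(42101 + S(136, 25))*((y(-1) + 63)² - 17834) = (42101 - 67)*(((7/2 - ½*(-1)²) + 63)² - 17834) = 42034*(((7/2 - ½*1) + 63)² - 17834) = 42034*(((7/2 - ½) + 63)² - 17834) = 42034*((3 + 63)² - 17834) = 42034*(66² - 17834) = 42034*(4356 - 17834) = 42034*(-13478) = -566534252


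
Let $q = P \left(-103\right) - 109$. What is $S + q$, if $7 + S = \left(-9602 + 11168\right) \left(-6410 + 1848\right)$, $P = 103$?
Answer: $-7154817$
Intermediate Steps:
$S = -7144099$ ($S = -7 + \left(-9602 + 11168\right) \left(-6410 + 1848\right) = -7 + 1566 \left(-4562\right) = -7 - 7144092 = -7144099$)
$q = -10718$ ($q = 103 \left(-103\right) - 109 = -10609 - 109 = -10718$)
$S + q = -7144099 - 10718 = -7154817$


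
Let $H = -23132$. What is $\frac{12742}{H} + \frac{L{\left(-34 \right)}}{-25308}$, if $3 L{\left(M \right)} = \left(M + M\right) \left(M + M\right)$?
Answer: $- \frac{134298247}{219534246} \approx -0.61174$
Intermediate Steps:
$L{\left(M \right)} = \frac{4 M^{2}}{3}$ ($L{\left(M \right)} = \frac{\left(M + M\right) \left(M + M\right)}{3} = \frac{2 M 2 M}{3} = \frac{4 M^{2}}{3}$)
$\frac{12742}{H} + \frac{L{\left(-34 \right)}}{-25308} = \frac{12742}{-23132} + \frac{\frac{4}{3} \left(-34\right)^{2}}{-25308} = 12742 \left(- \frac{1}{23132}\right) + \frac{4}{3} \cdot 1156 \left(- \frac{1}{25308}\right) = - \frac{6371}{11566} + \frac{4624}{3} \left(- \frac{1}{25308}\right) = - \frac{6371}{11566} - \frac{1156}{18981} = - \frac{134298247}{219534246}$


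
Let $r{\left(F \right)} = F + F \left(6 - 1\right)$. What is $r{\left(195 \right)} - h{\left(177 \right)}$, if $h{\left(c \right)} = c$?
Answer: $993$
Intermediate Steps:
$r{\left(F \right)} = 6 F$ ($r{\left(F \right)} = F + F \left(6 - 1\right) = F + F 5 = F + 5 F = 6 F$)
$r{\left(195 \right)} - h{\left(177 \right)} = 6 \cdot 195 - 177 = 1170 - 177 = 993$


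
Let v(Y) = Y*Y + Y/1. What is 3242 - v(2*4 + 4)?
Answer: 3086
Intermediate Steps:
v(Y) = Y + Y² (v(Y) = Y² + Y*1 = Y² + Y = Y + Y²)
3242 - v(2*4 + 4) = 3242 - (2*4 + 4)*(1 + (2*4 + 4)) = 3242 - (8 + 4)*(1 + (8 + 4)) = 3242 - 12*(1 + 12) = 3242 - 12*13 = 3242 - 1*156 = 3242 - 156 = 3086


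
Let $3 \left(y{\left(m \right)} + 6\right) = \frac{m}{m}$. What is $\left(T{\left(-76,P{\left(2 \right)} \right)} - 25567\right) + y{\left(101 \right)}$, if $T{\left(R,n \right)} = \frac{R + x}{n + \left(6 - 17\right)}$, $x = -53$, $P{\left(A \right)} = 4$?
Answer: $- \frac{536639}{21} \approx -25554.0$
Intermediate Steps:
$T{\left(R,n \right)} = \frac{-53 + R}{-11 + n}$ ($T{\left(R,n \right)} = \frac{R - 53}{n + \left(6 - 17\right)} = \frac{-53 + R}{n + \left(6 - 17\right)} = \frac{-53 + R}{n - 11} = \frac{-53 + R}{-11 + n}$)
$y{\left(m \right)} = - \frac{17}{3}$ ($y{\left(m \right)} = -6 + \frac{m \frac{1}{m}}{3} = -6 + \frac{1}{3} \cdot 1 = -6 + \frac{1}{3} = - \frac{17}{3}$)
$\left(T{\left(-76,P{\left(2 \right)} \right)} - 25567\right) + y{\left(101 \right)} = \left(\frac{-53 - 76}{-11 + 4} - 25567\right) - \frac{17}{3} = \left(\frac{1}{-7} \left(-129\right) - 25567\right) - \frac{17}{3} = \left(\left(- \frac{1}{7}\right) \left(-129\right) - 25567\right) - \frac{17}{3} = \left(\frac{129}{7} - 25567\right) - \frac{17}{3} = - \frac{178840}{7} - \frac{17}{3} = - \frac{536639}{21}$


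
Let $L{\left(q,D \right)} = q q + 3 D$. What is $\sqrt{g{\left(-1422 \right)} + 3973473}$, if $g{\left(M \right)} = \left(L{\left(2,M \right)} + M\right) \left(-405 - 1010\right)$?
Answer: $\sqrt{12016333} \approx 3466.5$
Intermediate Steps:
$L{\left(q,D \right)} = q^{2} + 3 D$
$g{\left(M \right)} = -5660 - 5660 M$ ($g{\left(M \right)} = \left(\left(2^{2} + 3 M\right) + M\right) \left(-405 - 1010\right) = \left(\left(4 + 3 M\right) + M\right) \left(-1415\right) = \left(4 + 4 M\right) \left(-1415\right) = -5660 - 5660 M$)
$\sqrt{g{\left(-1422 \right)} + 3973473} = \sqrt{\left(-5660 - -8048520\right) + 3973473} = \sqrt{\left(-5660 + 8048520\right) + 3973473} = \sqrt{8042860 + 3973473} = \sqrt{12016333}$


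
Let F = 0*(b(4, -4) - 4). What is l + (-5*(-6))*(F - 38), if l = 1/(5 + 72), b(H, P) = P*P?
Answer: -87779/77 ≈ -1140.0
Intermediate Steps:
b(H, P) = P²
F = 0 (F = 0*((-4)² - 4) = 0*(16 - 4) = 0*12 = 0)
l = 1/77 ≈ 0.012987
l + (-5*(-6))*(F - 38) = 1/77 + (-5*(-6))*(0 - 38) = 1/77 + 30*(-38) = 1/77 - 1140 = -87779/77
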